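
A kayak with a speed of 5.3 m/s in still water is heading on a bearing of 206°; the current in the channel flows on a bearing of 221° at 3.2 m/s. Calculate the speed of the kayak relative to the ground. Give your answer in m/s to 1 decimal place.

8.4 m/s

Taking east as x and north as y: velocity relative to the water = (-2.323, -4.764) m/s; the water relative to ground = (-2.099, -2.415) m/s.
Velocity relative to ground = (-2.323, -4.764) + (-2.099, -2.415) = (-4.423, -7.179) m/s.
Speed = |(-4.423, -7.179)| = 8.432 m/s.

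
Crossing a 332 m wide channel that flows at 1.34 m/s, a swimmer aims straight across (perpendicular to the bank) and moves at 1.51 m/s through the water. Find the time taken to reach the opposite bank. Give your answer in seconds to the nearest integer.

The component of the swimmer's velocity perpendicular to the bank is 1.51 m/s.
The flow acts along the bank and has no component across it.
Time = 332 / 1.510 = 219.868 s.

220 s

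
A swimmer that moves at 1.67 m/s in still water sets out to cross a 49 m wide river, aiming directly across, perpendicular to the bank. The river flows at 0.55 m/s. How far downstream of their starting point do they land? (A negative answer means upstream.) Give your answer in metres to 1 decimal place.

16.1 m

Perpendicular speed = 1.670 m/s; crossing time = 49 / 1.670 = 29.341 s.
Net downstream speed = 0.550 m/s.
Drift = 0.550 × 29.341 = 16.138 m (downstream).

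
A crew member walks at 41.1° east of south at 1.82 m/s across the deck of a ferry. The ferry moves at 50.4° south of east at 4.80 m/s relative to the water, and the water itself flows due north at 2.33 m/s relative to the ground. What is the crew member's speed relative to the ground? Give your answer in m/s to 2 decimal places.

In east/north components (m/s): crew member relative to ferry = (1.196, -1.371); ferry relative to water = (3.060, -3.698); water relative to ground = (0.000, 2.330).
Sum = (4.256, -2.740) m/s.
Speed = |(4.256, -2.740)| = 5.062 m/s.

5.06 m/s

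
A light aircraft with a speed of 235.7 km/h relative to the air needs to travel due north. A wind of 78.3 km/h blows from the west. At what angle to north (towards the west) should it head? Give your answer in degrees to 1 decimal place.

The wind pushes perpendicular to the desired track; the heading must have a component into the wind equal to 78.3 km/h: 235.7 sin θ = 78.3.
sin θ = 0.3322, so θ = 19.402°.

19.4°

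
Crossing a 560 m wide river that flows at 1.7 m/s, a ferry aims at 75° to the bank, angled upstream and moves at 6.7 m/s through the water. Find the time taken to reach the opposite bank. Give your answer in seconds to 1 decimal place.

86.5 s

The component of the ferry's velocity perpendicular to the bank is 6.7 × sin 75° = 6.472 m/s.
Only the cross-stream component determines the crossing time; the current contributes nothing perpendicular to the bank.
Time = 560 / 6.472 = 86.531 s.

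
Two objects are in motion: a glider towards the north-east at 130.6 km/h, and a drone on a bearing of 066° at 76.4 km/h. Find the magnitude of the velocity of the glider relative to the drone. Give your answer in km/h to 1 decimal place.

Taking east as x and north as y: glider velocity = (92.348, 92.348) km/h; drone velocity = (69.795, 31.075) km/h.
Velocity of glider relative to drone = (92.348, 92.348) − (69.795, 31.075) = (22.553, 61.273) km/h.
Magnitude = |(22.553, 61.273)| = 65.292 km/h.

65.3 km/h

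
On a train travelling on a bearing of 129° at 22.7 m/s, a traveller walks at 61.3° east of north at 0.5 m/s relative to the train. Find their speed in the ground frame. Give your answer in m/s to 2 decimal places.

22.89 m/s

Taking east as x and north as y: train velocity = (17.641, -14.286) m/s; traveller velocity relative to train = (0.439, 0.240) m/s.
Velocity relative to ground = (17.641, -14.286) + (0.439, 0.240) = (18.080, -14.045) m/s.
Speed = |(18.080, -14.045)| = 22.894 m/s.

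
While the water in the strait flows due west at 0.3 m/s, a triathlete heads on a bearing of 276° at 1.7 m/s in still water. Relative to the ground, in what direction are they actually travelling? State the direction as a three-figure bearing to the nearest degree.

Taking east as x and north as y: velocity relative to the water = (-1.691, 0.178) m/s; the water relative to ground = (-0.300, 0.000) m/s.
Velocity relative to ground = (-1.691, 0.178) + (-0.300, 0.000) = (-1.991, 0.178) m/s.
Bearing = atan2(-1.99, 0.18) = 275.10° clockwise from north.

275°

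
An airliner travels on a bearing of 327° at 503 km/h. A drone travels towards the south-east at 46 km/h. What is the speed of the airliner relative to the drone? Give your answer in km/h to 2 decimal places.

Taking east as x and north as y: airliner velocity = (-273.953, 421.851) km/h; drone velocity = (32.527, -32.527) km/h.
Velocity of airliner relative to drone = (-273.953, 421.851) − (32.527, -32.527) = (-306.480, 454.378) km/h.
Magnitude = |(-306.480, 454.378)| = 548.078 km/h.

548.08 km/h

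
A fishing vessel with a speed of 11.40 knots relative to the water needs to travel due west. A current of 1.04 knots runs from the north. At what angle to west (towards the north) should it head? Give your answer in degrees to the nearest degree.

The current pushes perpendicular to the desired track; the heading must have a component into the current equal to 1.04 knots: 11.40 sin θ = 1.04.
sin θ = 0.0912, so θ = 5.234°.

5°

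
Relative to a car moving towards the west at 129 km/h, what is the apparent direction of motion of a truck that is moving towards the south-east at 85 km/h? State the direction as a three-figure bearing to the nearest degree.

Taking east as x and north as y: truck velocity = (60.104, -60.104) km/h; car velocity = (-129.000, 0.000) km/h.
Velocity of truck relative to car = (60.104, -60.104) − (-129.000, 0.000) = (189.104, -60.104) km/h.
Bearing = atan2(189.10, -60.10) = 107.63° clockwise from north.

108°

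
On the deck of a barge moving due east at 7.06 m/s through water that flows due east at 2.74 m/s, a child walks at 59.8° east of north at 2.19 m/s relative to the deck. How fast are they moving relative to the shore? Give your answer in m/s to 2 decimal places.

11.74 m/s

In east/north components (m/s): child relative to barge = (1.893, 1.102); barge relative to water = (7.060, 0.000); water relative to ground = (2.740, 0.000).
Sum = (11.693, 1.102) m/s.
Speed = |(11.693, 1.102)| = 11.745 m/s.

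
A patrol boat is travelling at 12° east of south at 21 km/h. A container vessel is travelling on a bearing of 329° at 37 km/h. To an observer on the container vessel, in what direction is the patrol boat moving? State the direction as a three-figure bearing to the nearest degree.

Taking east as x and north as y: patrol boat velocity = (4.366, -20.541) km/h; container vessel velocity = (-19.056, 31.715) km/h.
Velocity of patrol boat relative to container vessel = (4.366, -20.541) − (-19.056, 31.715) = (23.423, -52.256) km/h.
Bearing = atan2(23.42, -52.26) = 155.86° clockwise from north.

156°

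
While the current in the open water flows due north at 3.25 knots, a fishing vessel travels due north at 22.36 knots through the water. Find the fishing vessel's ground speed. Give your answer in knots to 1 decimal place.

Taking east as x and north as y: velocity relative to the water = (0.000, 22.360) knots; the water relative to ground = (0.000, 3.250) knots.
Velocity relative to ground = (0.000, 22.360) + (0.000, 3.250) = (0.000, 25.610) knots.
Speed = |(0.000, 25.610)| = 25.610 knots.

25.6 knots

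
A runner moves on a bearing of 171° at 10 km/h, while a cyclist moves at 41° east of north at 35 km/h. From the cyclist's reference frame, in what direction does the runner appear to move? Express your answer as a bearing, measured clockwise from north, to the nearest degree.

211°

Taking east as x and north as y: runner velocity = (1.564, -9.877) km/h; cyclist velocity = (22.962, 26.415) km/h.
Velocity of runner relative to cyclist = (1.564, -9.877) − (22.962, 26.415) = (-21.398, -36.292) km/h.
Bearing = atan2(-21.40, -36.29) = 210.52° clockwise from north.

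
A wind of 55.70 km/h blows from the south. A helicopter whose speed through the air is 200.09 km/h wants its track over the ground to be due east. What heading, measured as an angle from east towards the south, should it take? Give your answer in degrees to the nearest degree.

16°

The wind pushes perpendicular to the desired track; the heading must have a component into the wind equal to 55.70 km/h: 200.09 sin θ = 55.70.
sin θ = 0.2784, so θ = 16.163°.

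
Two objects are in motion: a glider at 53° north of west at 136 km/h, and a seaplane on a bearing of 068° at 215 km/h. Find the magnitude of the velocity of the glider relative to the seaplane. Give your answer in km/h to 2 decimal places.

Taking east as x and north as y: glider velocity = (-81.847, 108.614) km/h; seaplane velocity = (199.345, 80.540) km/h.
Velocity of glider relative to seaplane = (-81.847, 108.614) − (199.345, 80.540) = (-281.191, 28.074) km/h.
Magnitude = |(-281.191, 28.074)| = 282.589 km/h.

282.59 km/h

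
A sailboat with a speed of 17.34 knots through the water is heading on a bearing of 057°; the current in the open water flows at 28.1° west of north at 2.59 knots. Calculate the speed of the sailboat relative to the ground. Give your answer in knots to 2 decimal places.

17.75 knots

Taking east as x and north as y: velocity relative to the water = (14.543, 9.444) knots; the water relative to ground = (-1.220, 2.285) knots.
Velocity relative to ground = (14.543, 9.444) + (-1.220, 2.285) = (13.323, 11.729) knots.
Speed = |(13.323, 11.729)| = 17.750 knots.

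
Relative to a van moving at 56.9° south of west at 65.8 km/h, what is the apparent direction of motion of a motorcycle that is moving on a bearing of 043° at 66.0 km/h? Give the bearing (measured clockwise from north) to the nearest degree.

038°

Taking east as x and north as y: motorcycle velocity = (45.012, 48.269) km/h; van velocity = (-35.934, -55.122) km/h.
Velocity of motorcycle relative to van = (45.012, 48.269) − (-35.934, -55.122) = (80.945, 103.391) km/h.
Bearing = atan2(80.95, 103.39) = 38.06° clockwise from north.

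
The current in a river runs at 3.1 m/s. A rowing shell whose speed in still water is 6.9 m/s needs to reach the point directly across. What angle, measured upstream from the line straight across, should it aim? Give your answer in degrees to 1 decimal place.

To cancel the current, the upstream component of the rowing shell's velocity must equal the flow: 6.9 sin θ = 3.1.
sin θ = 3.1 / 6.9 = 0.4493.
θ = arcsin(0.4493) = 26.697°.

26.7°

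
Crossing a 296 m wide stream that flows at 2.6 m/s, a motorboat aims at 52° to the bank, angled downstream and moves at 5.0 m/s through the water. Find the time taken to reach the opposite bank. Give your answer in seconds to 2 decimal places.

The component of the motorboat's velocity perpendicular to the bank is 5.0 × sin 52° = 3.940 m/s.
Only the cross-stream component determines the crossing time; the current contributes nothing perpendicular to the bank.
Time = 296 / 3.940 = 75.126 s.

75.13 s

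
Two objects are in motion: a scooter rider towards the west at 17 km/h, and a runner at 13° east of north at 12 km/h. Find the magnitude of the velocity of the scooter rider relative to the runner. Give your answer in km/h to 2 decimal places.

Taking east as x and north as y: scooter rider velocity = (-17.000, 0.000) km/h; runner velocity = (2.699, 11.692) km/h.
Velocity of scooter rider relative to runner = (-17.000, 0.000) − (2.699, 11.692) = (-19.699, -11.692) km/h.
Magnitude = |(-19.699, -11.692)| = 22.908 km/h.

22.91 km/h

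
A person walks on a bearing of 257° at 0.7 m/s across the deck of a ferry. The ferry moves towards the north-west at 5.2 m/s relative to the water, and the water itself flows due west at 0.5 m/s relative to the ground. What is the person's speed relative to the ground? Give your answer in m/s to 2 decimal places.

6.00 m/s

In east/north components (m/s): person relative to ferry = (-0.682, -0.157); ferry relative to water = (-3.677, 3.677); water relative to ground = (-0.500, 0.000).
Sum = (-4.859, 3.519) m/s.
Speed = |(-4.859, 3.519)| = 6.000 m/s.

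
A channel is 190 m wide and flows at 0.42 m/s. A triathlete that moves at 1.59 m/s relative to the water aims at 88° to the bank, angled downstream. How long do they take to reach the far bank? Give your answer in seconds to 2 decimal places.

The component of the triathlete's velocity perpendicular to the bank is 1.59 × sin 88° = 1.589 m/s.
The current is parallel to the bank, so it does not affect the crossing time.
Time = 190 / 1.589 = 119.570 s.

119.57 s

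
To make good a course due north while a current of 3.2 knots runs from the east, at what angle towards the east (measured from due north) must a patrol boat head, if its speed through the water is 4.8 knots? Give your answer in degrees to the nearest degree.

42°

The current pushes perpendicular to the desired track; the heading must have a component into the current equal to 3.2 knots: 4.8 sin θ = 3.2.
sin θ = 0.6667, so θ = 41.810°.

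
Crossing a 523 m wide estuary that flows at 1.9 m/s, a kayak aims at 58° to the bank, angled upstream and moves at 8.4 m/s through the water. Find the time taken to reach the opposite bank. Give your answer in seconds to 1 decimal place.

73.4 s

The component of the kayak's velocity perpendicular to the bank is 8.4 × sin 58° = 7.124 m/s.
The current is parallel to the bank, so it does not affect the crossing time.
Time = 523 / 7.124 = 73.418 s.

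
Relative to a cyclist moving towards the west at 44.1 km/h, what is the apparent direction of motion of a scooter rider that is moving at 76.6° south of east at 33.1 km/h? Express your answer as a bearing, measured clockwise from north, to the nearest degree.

122°

Taking east as x and north as y: scooter rider velocity = (7.671, -32.199) km/h; cyclist velocity = (-44.100, 0.000) km/h.
Velocity of scooter rider relative to cyclist = (7.671, -32.199) − (-44.100, 0.000) = (51.771, -32.199) km/h.
Bearing = atan2(51.77, -32.20) = 121.88° clockwise from north.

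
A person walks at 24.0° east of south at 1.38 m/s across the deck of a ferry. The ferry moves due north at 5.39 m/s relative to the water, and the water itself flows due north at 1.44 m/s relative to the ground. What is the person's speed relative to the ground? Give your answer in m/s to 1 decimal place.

5.6 m/s

In east/north components (m/s): person relative to ferry = (0.561, -1.261); ferry relative to water = (0.000, 5.390); water relative to ground = (0.000, 1.440).
Sum = (0.561, 5.569) m/s.
Speed = |(0.561, 5.569)| = 5.598 m/s.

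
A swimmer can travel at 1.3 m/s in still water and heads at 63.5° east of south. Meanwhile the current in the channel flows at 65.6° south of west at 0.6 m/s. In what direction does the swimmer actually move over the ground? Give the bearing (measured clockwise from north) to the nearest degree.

141°

Taking east as x and north as y: velocity relative to the water = (1.163, -0.580) m/s; the water relative to ground = (-0.248, -0.546) m/s.
Velocity relative to ground = (1.163, -0.580) + (-0.248, -0.546) = (0.916, -1.126) m/s.
Bearing = atan2(0.92, -1.13) = 140.90° clockwise from north.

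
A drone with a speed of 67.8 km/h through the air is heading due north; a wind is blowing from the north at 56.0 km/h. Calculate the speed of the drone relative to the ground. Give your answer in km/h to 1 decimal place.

11.8 km/h

Taking east as x and north as y: velocity relative to the air = (0.000, 67.800) km/h; the air relative to ground = (0.000, -56.000) km/h.
Velocity relative to ground = (0.000, 67.800) + (0.000, -56.000) = (0.000, 11.800) km/h.
Speed = |(0.000, 11.800)| = 11.800 km/h.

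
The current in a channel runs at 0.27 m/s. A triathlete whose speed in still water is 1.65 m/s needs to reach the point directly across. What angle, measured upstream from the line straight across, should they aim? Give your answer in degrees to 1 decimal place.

9.4°

To cancel the current, the upstream component of the triathlete's velocity must equal the flow: 1.65 sin θ = 0.27.
sin θ = 0.27 / 1.65 = 0.1636.
θ = arcsin(0.1636) = 9.418°.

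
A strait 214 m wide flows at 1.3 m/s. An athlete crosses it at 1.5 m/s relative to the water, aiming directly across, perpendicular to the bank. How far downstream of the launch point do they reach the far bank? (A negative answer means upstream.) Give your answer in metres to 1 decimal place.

Perpendicular speed = 1.500 m/s; crossing time = 214 / 1.500 = 142.667 s.
Net downstream speed = 1.300 m/s.
Drift = 1.300 × 142.667 = 185.467 m (downstream).

185.5 m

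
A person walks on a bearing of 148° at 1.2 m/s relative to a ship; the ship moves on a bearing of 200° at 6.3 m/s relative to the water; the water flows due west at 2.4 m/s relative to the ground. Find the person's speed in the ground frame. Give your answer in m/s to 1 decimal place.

In east/north components (m/s): person relative to ship = (0.636, -1.018); ship relative to water = (-2.155, -5.920); water relative to ground = (-2.400, 0.000).
Sum = (-3.919, -6.938) m/s.
Speed = |(-3.919, -6.938)| = 7.968 m/s.

8.0 m/s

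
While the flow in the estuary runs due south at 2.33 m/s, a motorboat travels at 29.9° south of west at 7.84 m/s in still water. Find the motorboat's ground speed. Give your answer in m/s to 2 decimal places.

9.23 m/s

Taking east as x and north as y: velocity relative to the water = (-6.796, -3.908) m/s; the water relative to ground = (0.000, -2.330) m/s.
Velocity relative to ground = (-6.796, -3.908) + (0.000, -2.330) = (-6.796, -6.238) m/s.
Speed = |(-6.796, -6.238)| = 9.225 m/s.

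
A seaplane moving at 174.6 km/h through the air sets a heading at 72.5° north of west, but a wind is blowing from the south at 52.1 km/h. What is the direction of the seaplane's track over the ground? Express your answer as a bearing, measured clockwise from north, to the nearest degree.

Taking east as x and north as y: velocity relative to the air = (-52.503, 166.519) km/h; the air relative to ground = (0.000, 52.100) km/h.
Velocity relative to ground = (-52.503, 166.519) + (0.000, 52.100) = (-52.503, 218.619) km/h.
Bearing = atan2(-52.50, 218.62) = 346.50° clockwise from north.

346°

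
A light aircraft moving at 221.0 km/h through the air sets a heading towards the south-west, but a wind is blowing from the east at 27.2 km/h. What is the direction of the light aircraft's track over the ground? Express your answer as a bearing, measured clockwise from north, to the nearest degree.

Taking east as x and north as y: velocity relative to the air = (-156.271, -156.271) km/h; the air relative to ground = (-27.200, 0.000) km/h.
Velocity relative to ground = (-156.271, -156.271) + (-27.200, 0.000) = (-183.471, -156.271) km/h.
Bearing = atan2(-183.47, -156.27) = 229.58° clockwise from north.

230°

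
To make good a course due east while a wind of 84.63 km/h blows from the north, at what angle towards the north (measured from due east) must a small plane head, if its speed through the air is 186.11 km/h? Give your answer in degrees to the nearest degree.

The wind pushes perpendicular to the desired track; the heading must have a component into the wind equal to 84.63 km/h: 186.11 sin θ = 84.63.
sin θ = 0.4547, so θ = 27.048°.

27°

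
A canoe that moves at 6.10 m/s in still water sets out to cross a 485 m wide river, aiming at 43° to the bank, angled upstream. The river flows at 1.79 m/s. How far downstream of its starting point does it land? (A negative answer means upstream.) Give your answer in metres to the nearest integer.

Perpendicular speed = 4.160 m/s; crossing time = 485 / 4.160 = 116.581 s.
Net downstream speed = -2.671 m/s.
Drift = -2.671 × 116.581 = -311.418 m (upstream).

-311 m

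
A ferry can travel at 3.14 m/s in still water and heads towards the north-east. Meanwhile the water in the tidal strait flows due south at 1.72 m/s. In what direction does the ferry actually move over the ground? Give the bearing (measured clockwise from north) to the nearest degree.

077°

Taking east as x and north as y: velocity relative to the water = (2.220, 2.220) m/s; the water relative to ground = (0.000, -1.720) m/s.
Velocity relative to ground = (2.220, 2.220) + (0.000, -1.720) = (2.220, 0.500) m/s.
Bearing = atan2(2.22, 0.50) = 77.30° clockwise from north.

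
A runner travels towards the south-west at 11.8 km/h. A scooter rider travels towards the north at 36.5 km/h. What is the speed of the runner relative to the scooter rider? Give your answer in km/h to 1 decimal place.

Taking east as x and north as y: runner velocity = (-8.344, -8.344) km/h; scooter rider velocity = (0.000, 36.500) km/h.
Velocity of runner relative to scooter rider = (-8.344, -8.344) − (0.000, 36.500) = (-8.344, -44.844) km/h.
Magnitude = |(-8.344, -44.844)| = 45.614 km/h.

45.6 km/h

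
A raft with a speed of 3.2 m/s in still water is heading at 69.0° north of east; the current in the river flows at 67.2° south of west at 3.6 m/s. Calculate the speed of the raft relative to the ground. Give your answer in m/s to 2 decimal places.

Taking east as x and north as y: velocity relative to the water = (1.147, 2.987) m/s; the water relative to ground = (-1.395, -3.319) m/s.
Velocity relative to ground = (1.147, 2.987) + (-1.395, -3.319) = (-0.248, -0.331) m/s.
Speed = |(-0.248, -0.331)| = 0.414 m/s.

0.41 m/s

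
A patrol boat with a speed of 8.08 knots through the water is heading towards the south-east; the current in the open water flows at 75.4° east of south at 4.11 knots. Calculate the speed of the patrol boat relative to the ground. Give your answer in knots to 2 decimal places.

11.81 knots

Taking east as x and north as y: velocity relative to the water = (5.713, -5.713) knots; the water relative to ground = (3.977, -1.036) knots.
Velocity relative to ground = (5.713, -5.713) + (3.977, -1.036) = (9.691, -6.749) knots.
Speed = |(9.691, -6.749)| = 11.810 knots.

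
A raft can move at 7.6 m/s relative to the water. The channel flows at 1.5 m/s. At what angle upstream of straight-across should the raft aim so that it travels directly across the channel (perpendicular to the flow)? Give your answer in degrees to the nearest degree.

11°

To cancel the current, the upstream component of the raft's velocity must equal the flow: 7.6 sin θ = 1.5.
sin θ = 1.5 / 7.6 = 0.1974.
θ = arcsin(0.1974) = 11.383°.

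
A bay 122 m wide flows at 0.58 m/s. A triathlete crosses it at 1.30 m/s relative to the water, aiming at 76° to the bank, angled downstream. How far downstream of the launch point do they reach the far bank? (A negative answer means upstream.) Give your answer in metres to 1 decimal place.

Perpendicular speed = 1.261 m/s; crossing time = 122 / 1.261 = 96.719 s.
Net downstream speed = 0.894 m/s.
Drift = 0.894 × 96.719 = 86.515 m (downstream).

86.5 m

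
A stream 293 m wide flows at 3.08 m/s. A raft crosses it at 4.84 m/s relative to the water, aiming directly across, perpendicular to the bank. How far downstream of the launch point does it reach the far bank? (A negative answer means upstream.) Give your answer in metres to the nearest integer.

186 m

Perpendicular speed = 4.840 m/s; crossing time = 293 / 4.840 = 60.537 s.
Net downstream speed = 3.080 m/s.
Drift = 3.080 × 60.537 = 186.455 m (downstream).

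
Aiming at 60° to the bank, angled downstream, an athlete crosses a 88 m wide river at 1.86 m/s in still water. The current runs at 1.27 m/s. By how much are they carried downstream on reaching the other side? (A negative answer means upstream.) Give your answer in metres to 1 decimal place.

120.2 m

Perpendicular speed = 1.611 m/s; crossing time = 88 / 1.611 = 54.631 s.
Net downstream speed = 2.200 m/s.
Drift = 2.200 × 54.631 = 120.188 m (downstream).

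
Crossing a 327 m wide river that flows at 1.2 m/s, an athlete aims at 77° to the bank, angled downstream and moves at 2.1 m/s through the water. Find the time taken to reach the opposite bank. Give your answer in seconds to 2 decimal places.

159.81 s

The component of the athlete's velocity perpendicular to the bank is 2.1 × sin 77° = 2.046 m/s.
Only the cross-stream component determines the crossing time; the current contributes nothing perpendicular to the bank.
Time = 327 / 2.046 = 159.810 s.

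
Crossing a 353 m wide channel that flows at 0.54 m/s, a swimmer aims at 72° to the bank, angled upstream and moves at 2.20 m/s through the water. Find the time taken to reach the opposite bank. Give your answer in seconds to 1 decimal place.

168.7 s

The component of the swimmer's velocity perpendicular to the bank is 2.20 × sin 72° = 2.092 m/s.
The current is parallel to the bank, so it does not affect the crossing time.
Time = 353 / 2.092 = 168.712 s.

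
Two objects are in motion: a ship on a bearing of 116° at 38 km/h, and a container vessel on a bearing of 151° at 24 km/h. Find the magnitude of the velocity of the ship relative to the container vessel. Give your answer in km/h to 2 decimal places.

22.93 km/h

Taking east as x and north as y: ship velocity = (34.154, -16.658) km/h; container vessel velocity = (11.635, -20.991) km/h.
Velocity of ship relative to container vessel = (34.154, -16.658) − (11.635, -20.991) = (22.519, 4.333) km/h.
Magnitude = |(22.519, 4.333)| = 22.932 km/h.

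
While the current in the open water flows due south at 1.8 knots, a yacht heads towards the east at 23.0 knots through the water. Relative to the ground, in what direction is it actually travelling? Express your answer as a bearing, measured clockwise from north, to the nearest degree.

Taking east as x and north as y: velocity relative to the water = (23.000, 0.000) knots; the water relative to ground = (0.000, -1.800) knots.
Velocity relative to ground = (23.000, 0.000) + (0.000, -1.800) = (23.000, -1.800) knots.
Bearing = atan2(23.00, -1.80) = 94.47° clockwise from north.

094°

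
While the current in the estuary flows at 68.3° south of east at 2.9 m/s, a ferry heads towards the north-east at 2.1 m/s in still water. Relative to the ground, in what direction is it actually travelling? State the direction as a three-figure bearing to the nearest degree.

115°

Taking east as x and north as y: velocity relative to the water = (1.485, 1.485) m/s; the water relative to ground = (1.072, -2.694) m/s.
Velocity relative to ground = (1.485, 1.485) + (1.072, -2.694) = (2.557, -1.210) m/s.
Bearing = atan2(2.56, -1.21) = 115.31° clockwise from north.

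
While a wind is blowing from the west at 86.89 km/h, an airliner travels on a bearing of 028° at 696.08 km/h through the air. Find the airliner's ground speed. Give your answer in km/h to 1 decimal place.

740.9 km/h

Taking east as x and north as y: velocity relative to the air = (326.790, 614.602) km/h; the air relative to ground = (86.890, 0.000) km/h.
Velocity relative to ground = (326.790, 614.602) + (86.890, 0.000) = (413.680, 614.602) km/h.
Speed = |(413.680, 614.602)| = 740.855 km/h.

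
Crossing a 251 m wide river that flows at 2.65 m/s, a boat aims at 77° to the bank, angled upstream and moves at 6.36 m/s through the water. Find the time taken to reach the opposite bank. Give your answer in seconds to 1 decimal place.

40.5 s

The component of the boat's velocity perpendicular to the bank is 6.36 × sin 77° = 6.197 m/s.
Only the cross-stream component determines the crossing time; the current contributes nothing perpendicular to the bank.
Time = 251 / 6.197 = 40.504 s.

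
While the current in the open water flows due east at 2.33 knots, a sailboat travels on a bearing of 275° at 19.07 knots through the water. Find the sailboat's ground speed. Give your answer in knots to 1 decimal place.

16.8 knots

Taking east as x and north as y: velocity relative to the water = (-18.997, 1.662) knots; the water relative to ground = (2.330, 0.000) knots.
Velocity relative to ground = (-18.997, 1.662) + (2.330, 0.000) = (-16.667, 1.662) knots.
Speed = |(-16.667, 1.662)| = 16.750 knots.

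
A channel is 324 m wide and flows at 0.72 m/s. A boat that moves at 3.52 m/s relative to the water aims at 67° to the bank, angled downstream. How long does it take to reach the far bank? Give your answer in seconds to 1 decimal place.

The component of the boat's velocity perpendicular to the bank is 3.52 × sin 67° = 3.240 m/s.
The flow acts along the bank and has no component across it.
Time = 324 / 3.240 = 99.995 s.

100.0 s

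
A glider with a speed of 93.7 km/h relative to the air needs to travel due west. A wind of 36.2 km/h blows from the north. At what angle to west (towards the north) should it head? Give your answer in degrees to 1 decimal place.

22.7°

The wind pushes perpendicular to the desired track; the heading must have a component into the wind equal to 36.2 km/h: 93.7 sin θ = 36.2.
sin θ = 0.3863, so θ = 22.727°.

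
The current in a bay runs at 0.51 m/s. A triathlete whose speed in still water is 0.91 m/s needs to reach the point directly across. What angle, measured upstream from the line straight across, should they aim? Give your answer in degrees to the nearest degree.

To cancel the current, the upstream component of the triathlete's velocity must equal the flow: 0.91 sin θ = 0.51.
sin θ = 0.51 / 0.91 = 0.5604.
θ = arcsin(0.5604) = 34.086°.

34°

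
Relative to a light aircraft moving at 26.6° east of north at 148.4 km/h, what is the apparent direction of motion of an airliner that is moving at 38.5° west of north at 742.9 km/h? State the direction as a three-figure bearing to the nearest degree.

Taking east as x and north as y: airliner velocity = (-462.466, 581.400) km/h; light aircraft velocity = (66.447, 132.692) km/h.
Velocity of airliner relative to light aircraft = (-462.466, 581.400) − (66.447, 132.692) = (-528.914, 448.707) km/h.
Bearing = atan2(-528.91, 448.71) = 310.31° clockwise from north.

310°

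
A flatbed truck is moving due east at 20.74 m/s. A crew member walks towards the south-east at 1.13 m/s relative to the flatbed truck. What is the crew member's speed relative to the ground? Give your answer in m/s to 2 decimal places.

Taking east as x and north as y: flatbed truck velocity = (20.740, 0.000) m/s; crew member velocity relative to flatbed truck = (0.799, -0.799) m/s.
Velocity relative to ground = (20.740, 0.000) + (0.799, -0.799) = (21.539, -0.799) m/s.
Speed = |(21.539, -0.799)| = 21.554 m/s.

21.55 m/s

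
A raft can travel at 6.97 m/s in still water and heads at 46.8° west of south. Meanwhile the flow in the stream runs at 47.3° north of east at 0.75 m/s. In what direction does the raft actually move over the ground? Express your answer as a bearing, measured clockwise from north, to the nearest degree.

Taking east as x and north as y: velocity relative to the water = (-5.081, -4.771) m/s; the water relative to ground = (0.509, 0.551) m/s.
Velocity relative to ground = (-5.081, -4.771) + (0.509, 0.551) = (-4.572, -4.220) m/s.
Bearing = atan2(-4.57, -4.22) = 227.29° clockwise from north.

227°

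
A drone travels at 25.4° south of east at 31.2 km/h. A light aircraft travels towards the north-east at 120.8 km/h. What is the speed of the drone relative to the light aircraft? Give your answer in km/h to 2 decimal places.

114.18 km/h

Taking east as x and north as y: drone velocity = (28.184, -13.383) km/h; light aircraft velocity = (85.418, 85.418) km/h.
Velocity of drone relative to light aircraft = (28.184, -13.383) − (85.418, 85.418) = (-57.234, -98.801) km/h.
Magnitude = |(-57.234, -98.801)| = 114.182 km/h.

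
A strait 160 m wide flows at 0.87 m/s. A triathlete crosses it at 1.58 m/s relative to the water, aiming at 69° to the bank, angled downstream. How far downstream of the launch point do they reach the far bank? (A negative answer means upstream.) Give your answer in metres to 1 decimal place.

155.8 m

Perpendicular speed = 1.475 m/s; crossing time = 160 / 1.475 = 108.470 s.
Net downstream speed = 1.436 m/s.
Drift = 1.436 × 108.470 = 155.787 m (downstream).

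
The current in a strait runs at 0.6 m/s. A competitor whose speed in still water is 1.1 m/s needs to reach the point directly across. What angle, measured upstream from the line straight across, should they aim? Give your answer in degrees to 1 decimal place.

33.1°

To cancel the current, the upstream component of the competitor's velocity must equal the flow: 1.1 sin θ = 0.6.
sin θ = 0.6 / 1.1 = 0.5455.
θ = arcsin(0.5455) = 33.056°.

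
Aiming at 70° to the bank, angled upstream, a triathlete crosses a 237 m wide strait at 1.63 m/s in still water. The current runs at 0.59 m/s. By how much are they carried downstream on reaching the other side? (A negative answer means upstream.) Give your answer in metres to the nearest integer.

Perpendicular speed = 1.532 m/s; crossing time = 237 / 1.532 = 154.730 s.
Net downstream speed = 0.033 m/s.
Drift = 0.033 × 154.730 = 5.030 m (downstream).

5 m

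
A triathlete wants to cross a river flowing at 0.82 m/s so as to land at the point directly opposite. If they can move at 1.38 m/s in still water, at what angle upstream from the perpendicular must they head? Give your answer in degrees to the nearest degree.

To cancel the current, the upstream component of the triathlete's velocity must equal the flow: 1.38 sin θ = 0.82.
sin θ = 0.82 / 1.38 = 0.5942.
θ = arcsin(0.5942) = 36.456°.

36°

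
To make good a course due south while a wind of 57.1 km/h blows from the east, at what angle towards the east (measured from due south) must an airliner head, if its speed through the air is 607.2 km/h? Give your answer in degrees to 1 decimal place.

5.4°

The wind pushes perpendicular to the desired track; the heading must have a component into the wind equal to 57.1 km/h: 607.2 sin θ = 57.1.
sin θ = 0.0940, so θ = 5.396°.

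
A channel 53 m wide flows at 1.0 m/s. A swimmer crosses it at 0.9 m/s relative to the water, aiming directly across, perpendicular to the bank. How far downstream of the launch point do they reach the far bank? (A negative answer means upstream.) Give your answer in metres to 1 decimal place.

58.9 m

Perpendicular speed = 0.900 m/s; crossing time = 53 / 0.900 = 58.889 s.
Net downstream speed = 1.000 m/s.
Drift = 1.000 × 58.889 = 58.889 m (downstream).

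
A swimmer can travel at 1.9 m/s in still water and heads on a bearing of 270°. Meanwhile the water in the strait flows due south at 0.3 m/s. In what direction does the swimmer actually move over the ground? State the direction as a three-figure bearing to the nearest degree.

261°

Taking east as x and north as y: velocity relative to the water = (-1.900, 0.000) m/s; the water relative to ground = (0.000, -0.300) m/s.
Velocity relative to ground = (-1.900, 0.000) + (0.000, -0.300) = (-1.900, -0.300) m/s.
Bearing = atan2(-1.90, -0.30) = 261.03° clockwise from north.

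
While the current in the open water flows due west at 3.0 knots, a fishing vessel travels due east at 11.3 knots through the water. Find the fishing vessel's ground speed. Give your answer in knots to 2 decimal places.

8.30 knots

Taking east as x and north as y: velocity relative to the water = (11.300, 0.000) knots; the water relative to ground = (-3.000, 0.000) knots.
Velocity relative to ground = (11.300, 0.000) + (-3.000, 0.000) = (8.300, 0.000) knots.
Speed = |(8.300, 0.000)| = 8.300 knots.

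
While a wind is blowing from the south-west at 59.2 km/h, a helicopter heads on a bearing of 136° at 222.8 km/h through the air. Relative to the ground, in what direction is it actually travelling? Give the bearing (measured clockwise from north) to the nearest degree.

121°

Taking east as x and north as y: velocity relative to the air = (154.770, -160.269) km/h; the air relative to ground = (41.861, 41.861) km/h.
Velocity relative to ground = (154.770, -160.269) + (41.861, 41.861) = (196.631, -118.408) km/h.
Bearing = atan2(196.63, -118.41) = 121.06° clockwise from north.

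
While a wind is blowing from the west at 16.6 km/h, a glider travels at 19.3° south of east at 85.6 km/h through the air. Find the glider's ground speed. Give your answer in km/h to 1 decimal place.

Taking east as x and north as y: velocity relative to the air = (80.789, -28.292) km/h; the air relative to ground = (16.600, 0.000) km/h.
Velocity relative to ground = (80.789, -28.292) + (16.600, 0.000) = (97.389, -28.292) km/h.
Speed = |(97.389, -28.292)| = 101.416 km/h.

101.4 km/h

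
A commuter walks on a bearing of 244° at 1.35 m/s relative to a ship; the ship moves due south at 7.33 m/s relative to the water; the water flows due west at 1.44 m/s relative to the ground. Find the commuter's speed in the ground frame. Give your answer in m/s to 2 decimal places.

8.35 m/s

In east/north components (m/s): commuter relative to ship = (-1.213, -0.592); ship relative to water = (0.000, -7.330); water relative to ground = (-1.440, 0.000).
Sum = (-2.653, -7.922) m/s.
Speed = |(-2.653, -7.922)| = 8.354 m/s.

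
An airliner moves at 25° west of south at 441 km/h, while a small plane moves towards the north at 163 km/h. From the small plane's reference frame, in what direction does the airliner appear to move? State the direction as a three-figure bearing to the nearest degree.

Taking east as x and north as y: airliner velocity = (-186.375, -399.682) km/h; small plane velocity = (0.000, 163.000) km/h.
Velocity of airliner relative to small plane = (-186.375, -399.682) − (0.000, 163.000) = (-186.375, -562.682) km/h.
Bearing = atan2(-186.37, -562.68) = 198.33° clockwise from north.

198°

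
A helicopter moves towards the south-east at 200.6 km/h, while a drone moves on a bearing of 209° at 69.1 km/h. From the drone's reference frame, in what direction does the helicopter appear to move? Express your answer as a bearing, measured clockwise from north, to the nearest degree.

115°

Taking east as x and north as y: helicopter velocity = (141.846, -141.846) km/h; drone velocity = (-33.500, -60.436) km/h.
Velocity of helicopter relative to drone = (141.846, -141.846) − (-33.500, -60.436) = (175.346, -81.409) km/h.
Bearing = atan2(175.35, -81.41) = 114.90° clockwise from north.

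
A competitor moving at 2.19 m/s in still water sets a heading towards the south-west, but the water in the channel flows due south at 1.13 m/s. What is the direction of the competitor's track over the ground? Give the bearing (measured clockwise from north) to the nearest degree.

210°

Taking east as x and north as y: velocity relative to the water = (-1.549, -1.549) m/s; the water relative to ground = (0.000, -1.130) m/s.
Velocity relative to ground = (-1.549, -1.549) + (0.000, -1.130) = (-1.549, -2.679) m/s.
Bearing = atan2(-1.55, -2.68) = 210.03° clockwise from north.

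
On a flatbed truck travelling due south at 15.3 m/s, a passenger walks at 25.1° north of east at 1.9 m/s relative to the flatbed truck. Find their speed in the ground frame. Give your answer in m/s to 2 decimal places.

14.60 m/s

Taking east as x and north as y: flatbed truck velocity = (0.000, -15.300) m/s; passenger velocity relative to flatbed truck = (1.721, 0.806) m/s.
Velocity relative to ground = (0.000, -15.300) + (1.721, 0.806) = (1.721, -14.494) m/s.
Speed = |(1.721, -14.494)| = 14.596 m/s.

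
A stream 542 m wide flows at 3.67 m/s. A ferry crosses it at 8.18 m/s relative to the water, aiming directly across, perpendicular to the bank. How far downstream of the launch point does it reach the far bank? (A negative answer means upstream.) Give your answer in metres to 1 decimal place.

243.2 m

Perpendicular speed = 8.180 m/s; crossing time = 542 / 8.180 = 66.259 s.
Net downstream speed = 3.670 m/s.
Drift = 3.670 × 66.259 = 243.171 m (downstream).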